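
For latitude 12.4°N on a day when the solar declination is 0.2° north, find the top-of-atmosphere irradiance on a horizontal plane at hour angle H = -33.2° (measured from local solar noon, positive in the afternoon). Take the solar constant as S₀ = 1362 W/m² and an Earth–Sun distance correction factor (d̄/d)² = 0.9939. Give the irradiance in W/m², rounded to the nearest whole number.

cos θ_z = sin(12.4°) sin(0.2°) + cos(12.4°) cos(0.2°) cos(-33.20°) = 0.0007 + 0.8172 = 0.8179.
Top-of-atmosphere irradiance = S₀ (d̄/d)² cos θ_z = 1362 × 0.9939 × 0.8179 = 1107.18 W/m².

1107 W/m²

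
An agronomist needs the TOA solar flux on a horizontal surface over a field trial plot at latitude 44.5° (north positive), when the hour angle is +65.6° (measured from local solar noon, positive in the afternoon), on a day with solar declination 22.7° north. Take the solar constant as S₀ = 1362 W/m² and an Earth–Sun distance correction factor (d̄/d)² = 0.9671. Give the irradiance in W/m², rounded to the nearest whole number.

cos θ_z = sin(44.5°) sin(22.7°) + cos(44.5°) cos(22.7°) cos(65.60°) = 0.2705 + 0.2718 = 0.5423.
Top-of-atmosphere irradiance = S₀ (d̄/d)² cos θ_z = 1362 × 0.9671 × 0.5423 = 714.31 W/m².

714 W/m²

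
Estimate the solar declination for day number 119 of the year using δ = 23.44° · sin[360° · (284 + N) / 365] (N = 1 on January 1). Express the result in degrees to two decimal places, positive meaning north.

360 × (284 + 119) / 365 = 397.479°; sin(397.479°) = 0.6085.
δ = 23.44 × 0.6085 = 14.263° ≈ +14.26°.

+14.26°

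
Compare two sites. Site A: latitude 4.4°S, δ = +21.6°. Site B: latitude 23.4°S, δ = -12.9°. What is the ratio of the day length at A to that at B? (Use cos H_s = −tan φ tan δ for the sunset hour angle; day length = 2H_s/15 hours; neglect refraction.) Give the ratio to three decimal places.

0.922

A: H_s = arccos(−tan -4.4° · tan 21.6°) = 88.25°, so 2H_s/15 = 11.7667 h.
B: H_s = arccos(−tan -23.4° · tan -12.9°) = 95.69°, so 2H_s/15 = 12.7587 h.
Ratio A/B = 11.7667 / 12.7587 = 0.9222.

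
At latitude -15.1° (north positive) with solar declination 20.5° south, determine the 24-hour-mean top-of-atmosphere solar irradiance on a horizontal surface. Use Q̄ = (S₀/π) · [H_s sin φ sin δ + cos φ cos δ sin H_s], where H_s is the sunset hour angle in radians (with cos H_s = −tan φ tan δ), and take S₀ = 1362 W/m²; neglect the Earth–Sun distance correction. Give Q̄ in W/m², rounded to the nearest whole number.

456 W/m²

−tan φ tan δ = −(-0.2698)(-0.3739) = -0.1009; H_s = arccos(-0.1009) = 95.79°. In radians, H_s = 1.6719.
H_s sin φ sin δ = 1.6719 × -0.2605 × -0.3502 = 0.1525.
cos φ cos δ sin H_s = 0.9655 × 0.9367 × 0.9949 = 0.8998.
Q̄ = (1362/π) × (0.1525 + 0.8998) = 433.54 × 1.0523 = 456.21 W/m².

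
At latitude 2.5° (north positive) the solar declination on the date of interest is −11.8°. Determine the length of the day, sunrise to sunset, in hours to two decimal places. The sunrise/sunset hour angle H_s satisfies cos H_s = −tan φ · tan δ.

11.93 hours

cos H_s = −tan(2.5°) · tan(-11.8°) = 0.0091, so H_s = arccos(0.0091) = 89.48°.
Day length = 2 H_s / 15° h⁻¹ = 178.96° / 15 = 11.931 h.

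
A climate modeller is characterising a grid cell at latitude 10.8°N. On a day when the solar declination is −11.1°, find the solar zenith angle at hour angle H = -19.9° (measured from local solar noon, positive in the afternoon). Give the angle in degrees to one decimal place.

29.5°

cos θ_z = sin φ sin δ + cos φ cos δ cos H = (0.1874)(-0.1925) + (0.9823)(0.9813)(0.9403) = 0.8703.
θ_z = arccos(0.8703) = 29.51°.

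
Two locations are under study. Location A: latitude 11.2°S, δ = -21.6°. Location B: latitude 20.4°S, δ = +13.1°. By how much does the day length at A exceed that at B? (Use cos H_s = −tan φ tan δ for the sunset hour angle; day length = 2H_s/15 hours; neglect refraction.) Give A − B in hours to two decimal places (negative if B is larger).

+1.26 h

A: H_s = arccos(−tan -11.2° · tan -21.6°) = 94.50°, so 2H_s/15 = 12.6000 h.
B: H_s = arccos(−tan -20.4° · tan 13.1°) = 85.04°, so 2H_s/15 = 11.3387 h.
A − B = 12.6000 − 11.3387 = 1.2613 h.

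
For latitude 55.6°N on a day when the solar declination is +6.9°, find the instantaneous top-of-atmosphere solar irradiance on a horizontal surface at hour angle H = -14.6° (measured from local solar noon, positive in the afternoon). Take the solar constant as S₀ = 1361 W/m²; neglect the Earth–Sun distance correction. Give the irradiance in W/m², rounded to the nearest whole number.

874 W/m²

cos θ_z = sin φ sin δ + cos φ cos δ cos H = (0.8251)(0.1201) + (0.5650)(0.9928)(0.9677) = 0.6419.
Top-of-atmosphere irradiance = S₀ cos θ_z = 1361 × 0.6419 = 873.63 W/m².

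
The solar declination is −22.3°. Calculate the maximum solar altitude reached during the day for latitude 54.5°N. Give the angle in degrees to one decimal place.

13.2°

At local solar noon the hour angle is zero, so the elevation is 90° − |φ − δ| = 90° − |54.5° − (-22.3°)| = 90° − 76.8° = 13.2°.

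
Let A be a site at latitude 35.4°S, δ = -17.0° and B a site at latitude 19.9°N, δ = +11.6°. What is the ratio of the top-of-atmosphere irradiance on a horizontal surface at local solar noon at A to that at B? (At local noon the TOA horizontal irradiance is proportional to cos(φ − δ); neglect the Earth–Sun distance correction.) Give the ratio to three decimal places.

A: cos θ_z = cos(-35.4° − (-17.0°)) = 0.9489.
B: cos θ_z = cos(19.9° − (11.6°)) = 0.9895.
Ratio A/B = 0.9489 / 0.9895 = 0.9590.

0.959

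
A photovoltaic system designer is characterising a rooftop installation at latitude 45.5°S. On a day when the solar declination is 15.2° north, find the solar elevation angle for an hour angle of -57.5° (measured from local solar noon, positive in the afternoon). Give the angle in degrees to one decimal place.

cos θ_z = sin(-45.5°) sin(15.2°) + cos(-45.5°) cos(15.2°) cos(-57.50°) = -0.1870 + 0.3634 = 0.1764.
θ_z = arccos(0.1764) = 79.84°, so the elevation is 90° − 79.84° = 10.16°.

10.2°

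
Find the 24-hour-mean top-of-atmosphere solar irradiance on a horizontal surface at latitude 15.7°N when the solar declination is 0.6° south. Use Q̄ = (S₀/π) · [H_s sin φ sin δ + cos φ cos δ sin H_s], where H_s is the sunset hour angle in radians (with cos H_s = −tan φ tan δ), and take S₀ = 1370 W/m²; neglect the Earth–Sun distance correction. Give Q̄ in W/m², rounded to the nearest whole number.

cos H_s = −tan(15.7°) · tan(-0.6°) = 0.0029, so H_s = arccos(0.0029) = 89.83°. In radians, H_s = 1.5678.
H_s sin φ sin δ = 1.5678 × 0.2706 × -0.0105 = -0.0045.
cos φ cos δ sin H_s = 0.9627 × 0.9999 × 1.0000 = 0.9626.
Q̄ = (1370/π) × (-0.0045 + 0.9626) = 436.08 × 0.9581 = 417.81 W/m².

418 W/m²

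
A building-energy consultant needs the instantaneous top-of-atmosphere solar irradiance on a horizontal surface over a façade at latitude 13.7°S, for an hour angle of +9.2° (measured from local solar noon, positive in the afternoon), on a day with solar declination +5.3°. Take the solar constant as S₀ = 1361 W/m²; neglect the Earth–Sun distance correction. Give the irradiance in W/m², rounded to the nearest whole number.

cos θ_z = sin(-13.7°) sin(5.3°) + cos(-13.7°) cos(5.3°) cos(9.20°) = -0.0219 + 0.9550 = 0.9331.
Top-of-atmosphere irradiance = S₀ cos θ_z = 1361 × 0.9331 = 1269.95 W/m².

1270 W/m²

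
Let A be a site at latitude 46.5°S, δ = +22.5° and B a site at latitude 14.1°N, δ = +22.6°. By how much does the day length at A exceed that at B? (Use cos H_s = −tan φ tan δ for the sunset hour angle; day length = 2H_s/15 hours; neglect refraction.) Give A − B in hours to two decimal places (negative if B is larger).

A: H_s = arccos(−tan -46.5° · tan 22.5°) = 64.12°, so 2H_s/15 = 8.5493 h.
B: H_s = arccos(−tan 14.1° · tan 22.6°) = 96.00°, so 2H_s/15 = 12.8000 h.
A − B = 8.5493 − 12.8000 = -4.2507 h.

-4.25 h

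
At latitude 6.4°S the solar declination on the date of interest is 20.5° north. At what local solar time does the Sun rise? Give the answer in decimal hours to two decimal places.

cos H_s = −tan(-6.4°) · tan(20.5°) = 0.0419, so H_s = arccos(0.0419) = 87.60°.
Sunrise is at 12 − H_s/15 = 12 − 5.840 = 6.160 h local solar time.

6.16 h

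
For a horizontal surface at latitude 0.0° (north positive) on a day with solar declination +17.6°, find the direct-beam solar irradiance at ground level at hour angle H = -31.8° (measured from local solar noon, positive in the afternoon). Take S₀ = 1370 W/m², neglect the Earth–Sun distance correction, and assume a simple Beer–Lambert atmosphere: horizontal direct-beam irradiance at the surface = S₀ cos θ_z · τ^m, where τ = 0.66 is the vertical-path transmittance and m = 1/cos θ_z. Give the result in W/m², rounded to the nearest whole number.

cos θ_z = sin φ sin δ + cos φ cos δ cos H = (0.0000)(0.3024) + (1.0000)(0.9532)(0.8499) = 0.8101.
Air mass m = 1/cos θ_z = 1/0.8101 = 1.234; τ^m = 0.66^1.234 = 0.5988.
Surface direct beam = 1370 × 0.8101 × 0.5988 = 664.57 W/m².

665 W/m²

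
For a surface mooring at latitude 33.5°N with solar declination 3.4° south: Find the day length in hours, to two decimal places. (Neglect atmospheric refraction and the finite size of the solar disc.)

11.70 hours

cos H_s = −tan(33.5°) · tan(-3.4°) = 0.0393, so H_s = arccos(0.0393) = 87.75°.
Day length = 2 H_s / 15° h⁻¹ = 175.50° / 15 = 11.700 h.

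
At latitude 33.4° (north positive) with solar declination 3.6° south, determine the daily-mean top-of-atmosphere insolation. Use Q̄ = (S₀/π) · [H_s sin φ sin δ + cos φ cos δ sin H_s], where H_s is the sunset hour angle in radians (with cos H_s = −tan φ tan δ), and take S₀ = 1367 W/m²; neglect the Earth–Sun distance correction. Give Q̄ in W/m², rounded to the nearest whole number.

cos H_s = −tan(33.4°) · tan(-3.6°) = 0.0415, so H_s = arccos(0.0415) = 87.62°. In radians, H_s = 1.5293.
H_s sin φ sin δ = 1.5293 × 0.5505 × -0.0628 = -0.0529.
cos φ cos δ sin H_s = 0.8348 × 0.9980 × 0.9991 = 0.8324.
Q̄ = (1367/π) × (-0.0529 + 0.8324) = 435.13 × 0.7795 = 339.18 W/m².

339 W/m²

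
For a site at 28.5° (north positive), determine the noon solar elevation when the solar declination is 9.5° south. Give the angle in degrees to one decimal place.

At local solar noon the hour angle is zero, so the elevation is 90° − |φ − δ| = 90° − |28.5° − (-9.5°)| = 90° − 38.0° = 52.0°.

52.0°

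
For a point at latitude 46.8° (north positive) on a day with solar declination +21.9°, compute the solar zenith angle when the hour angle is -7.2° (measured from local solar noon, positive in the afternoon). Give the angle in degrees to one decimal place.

cos θ_z = sin(46.8°) sin(21.9°) + cos(46.8°) cos(21.9°) cos(-7.20°) = 0.2719 + 0.6301 = 0.9020.
θ_z = arccos(0.9020) = 25.58°.

25.6°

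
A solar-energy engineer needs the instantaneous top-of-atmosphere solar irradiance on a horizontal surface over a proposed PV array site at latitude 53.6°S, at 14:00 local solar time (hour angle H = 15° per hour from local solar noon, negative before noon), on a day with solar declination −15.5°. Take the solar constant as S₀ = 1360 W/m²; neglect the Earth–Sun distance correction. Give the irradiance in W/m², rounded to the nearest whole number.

Hour angle H = 15° × (14 − 12) = 30.00°.
cos θ_z = sin(-53.6°) sin(-15.5°) + cos(-53.6°) cos(-15.5°) cos(30.00°) = 0.2151 + 0.4952 = 0.7103.
Top-of-atmosphere irradiance = S₀ cos θ_z = 1360 × 0.7103 = 966.01 W/m².

966 W/m²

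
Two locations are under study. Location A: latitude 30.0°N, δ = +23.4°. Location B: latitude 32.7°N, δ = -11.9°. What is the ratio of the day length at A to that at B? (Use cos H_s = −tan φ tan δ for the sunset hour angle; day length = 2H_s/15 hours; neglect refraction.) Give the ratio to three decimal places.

1.271

A: H_s = arccos(−tan 30.0° · tan 23.4°) = 104.47°, so 2H_s/15 = 13.9293 h.
B: H_s = arccos(−tan 32.7° · tan -11.9°) = 82.22°, so 2H_s/15 = 10.9627 h.
Ratio A/B = 13.9293 / 10.9627 = 1.2706.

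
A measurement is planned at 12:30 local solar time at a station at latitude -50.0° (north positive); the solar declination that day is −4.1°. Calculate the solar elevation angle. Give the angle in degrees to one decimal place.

43.7°

Hour angle H = 15° × (12.5 − 12) = 7.50°.
With φ = -50.0°, δ = -4.1°, H = 7.50°: sin φ sin δ = 0.0548, cos φ cos δ cos H = 0.6357, so cos θ_z = 0.6905.
θ_z = arccos(0.6905) = 46.33°, so the elevation is 90° − 46.33° = 43.67°.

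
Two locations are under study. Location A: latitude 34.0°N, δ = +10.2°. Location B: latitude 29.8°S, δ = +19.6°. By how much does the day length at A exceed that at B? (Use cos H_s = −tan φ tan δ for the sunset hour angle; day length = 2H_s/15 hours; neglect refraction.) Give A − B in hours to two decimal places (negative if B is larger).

A: H_s = arccos(−tan 34.0° · tan 10.2°) = 96.97°, so 2H_s/15 = 12.9293 h.
B: H_s = arccos(−tan -29.8° · tan 19.6°) = 78.23°, so 2H_s/15 = 10.4307 h.
A − B = 12.9293 − 10.4307 = 2.4986 h.

+2.50 h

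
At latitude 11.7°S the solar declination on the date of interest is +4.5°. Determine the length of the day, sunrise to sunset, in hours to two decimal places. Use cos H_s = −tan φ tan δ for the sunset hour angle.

11.88 hours

−tan φ tan δ = −(-0.2071)(0.0787) = 0.0163; H_s = arccos(0.0163) = 89.07°.
Day length = 2 H_s / 15° h⁻¹ = 178.14° / 15 = 11.876 h.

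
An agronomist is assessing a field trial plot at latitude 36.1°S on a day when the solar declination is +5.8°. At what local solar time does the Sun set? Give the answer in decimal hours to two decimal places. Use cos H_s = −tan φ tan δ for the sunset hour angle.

17.72 h

The sunset hour angle satisfies cos H_s = −tan φ tan δ = 0.0741, giving H_s = 85.75°.
Sunset is at 12 + H_s/15 = 12 + 5.717 = 17.717 h local solar time.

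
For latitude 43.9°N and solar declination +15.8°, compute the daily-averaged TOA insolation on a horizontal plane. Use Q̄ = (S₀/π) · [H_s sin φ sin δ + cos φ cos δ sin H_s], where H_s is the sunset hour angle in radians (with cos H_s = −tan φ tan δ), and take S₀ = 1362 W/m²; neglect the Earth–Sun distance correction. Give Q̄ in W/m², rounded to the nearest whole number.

−tan φ tan δ = −(0.9623)(0.2830) = -0.2723; H_s = arccos(-0.2723) = 105.80°. In radians, H_s = 1.8466.
H_s sin φ sin δ = 1.8466 × 0.6934 × 0.2723 = 0.3487.
cos φ cos δ sin H_s = 0.7206 × 0.9622 × 0.9622 = 0.6672.
Q̄ = (1362/π) × (0.3487 + 0.6672) = 433.54 × 1.0159 = 440.43 W/m².

440 W/m²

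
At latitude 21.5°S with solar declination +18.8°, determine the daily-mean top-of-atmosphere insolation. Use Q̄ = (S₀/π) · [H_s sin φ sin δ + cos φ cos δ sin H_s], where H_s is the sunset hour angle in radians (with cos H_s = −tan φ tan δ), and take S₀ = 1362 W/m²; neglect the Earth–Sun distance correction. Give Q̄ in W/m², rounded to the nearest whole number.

305 W/m²

cos H_s = −tan(-21.5°) · tan(18.8°) = 0.1341, so H_s = arccos(0.1341) = 82.29°. In radians, H_s = 1.4362.
H_s sin φ sin δ = 1.4362 × -0.3665 × 0.3223 = -0.1696.
cos φ cos δ sin H_s = 0.9304 × 0.9466 × 0.9910 = 0.8728.
Q̄ = (1362/π) × (-0.1696 + 0.8728) = 433.54 × 0.7032 = 304.87 W/m².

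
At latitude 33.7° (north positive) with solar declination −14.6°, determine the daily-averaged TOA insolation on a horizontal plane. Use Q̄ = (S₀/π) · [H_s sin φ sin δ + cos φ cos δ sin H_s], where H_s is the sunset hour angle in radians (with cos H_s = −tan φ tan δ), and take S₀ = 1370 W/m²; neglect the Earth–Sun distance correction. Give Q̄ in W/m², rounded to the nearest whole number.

−tan φ tan δ = −(0.6669)(-0.2605) = 0.1737; H_s = arccos(0.1737) = 80.00°. In radians, H_s = 1.3963.
H_s sin φ sin δ = 1.3963 × 0.5548 × -0.2521 = -0.1953.
cos φ cos δ sin H_s = 0.8320 × 0.9677 × 0.9848 = 0.7929.
Q̄ = (1370/π) × (-0.1953 + 0.7929) = 436.08 × 0.5976 = 260.60 W/m².

261 W/m²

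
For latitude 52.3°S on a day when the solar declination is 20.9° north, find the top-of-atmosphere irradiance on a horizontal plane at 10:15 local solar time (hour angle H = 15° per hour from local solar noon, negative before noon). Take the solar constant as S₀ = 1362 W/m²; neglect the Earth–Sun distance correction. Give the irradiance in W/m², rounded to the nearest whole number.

Hour angle H = 15° × (10.25 − 12) = -26.25°.
With φ = -52.3°, δ = 20.9°, H = -26.25°: sin φ sin δ = -0.2823, cos φ cos δ cos H = 0.5124, so cos θ_z = 0.2301.
Top-of-atmosphere irradiance = S₀ cos θ_z = 1362 × 0.2301 = 313.40 W/m².

313 W/m²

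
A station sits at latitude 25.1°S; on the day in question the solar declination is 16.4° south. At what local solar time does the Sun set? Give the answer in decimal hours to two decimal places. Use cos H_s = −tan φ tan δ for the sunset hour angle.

The sunset hour angle satisfies cos H_s = −tan φ tan δ = -0.1379, giving H_s = 97.93°.
Sunset is at 12 + H_s/15 = 12 + 6.529 = 18.529 h local solar time.

18.53 h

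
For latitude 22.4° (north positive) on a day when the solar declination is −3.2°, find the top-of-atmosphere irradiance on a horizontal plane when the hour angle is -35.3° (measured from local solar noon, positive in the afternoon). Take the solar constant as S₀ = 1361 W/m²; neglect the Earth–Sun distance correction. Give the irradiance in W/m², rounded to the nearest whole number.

996 W/m²

cos θ_z = sin(22.4°) sin(-3.2°) + cos(22.4°) cos(-3.2°) cos(-35.30°) = -0.0213 + 0.7534 = 0.7321.
Top-of-atmosphere irradiance = S₀ cos θ_z = 1361 × 0.7321 = 996.39 W/m².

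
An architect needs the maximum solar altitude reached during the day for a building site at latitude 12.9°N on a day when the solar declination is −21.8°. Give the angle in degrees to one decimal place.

55.3°

At local solar noon the hour angle is zero, so the elevation is 90° − |φ − δ| = 90° − |12.9° − (-21.8°)| = 90° − 34.7° = 55.3°.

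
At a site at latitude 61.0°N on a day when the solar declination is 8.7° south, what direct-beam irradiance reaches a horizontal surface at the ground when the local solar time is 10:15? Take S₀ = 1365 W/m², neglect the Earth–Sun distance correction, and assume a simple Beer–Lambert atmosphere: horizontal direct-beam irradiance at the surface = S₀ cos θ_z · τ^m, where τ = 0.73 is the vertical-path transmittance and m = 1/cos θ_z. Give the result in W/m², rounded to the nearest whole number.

141 W/m²

Hour angle H = 15° × (10.25 − 12) = -26.25°.
With φ = 61.0°, δ = -8.7°, H = -26.25°: sin φ sin δ = -0.1323, cos φ cos δ cos H = 0.4298, so cos θ_z = 0.2975.
Air mass m = 1/cos θ_z = 1/0.2975 = 3.361; τ^m = 0.73^3.361 = 0.3472.
Surface direct beam = 1365 × 0.2975 × 0.3472 = 140.99 W/m².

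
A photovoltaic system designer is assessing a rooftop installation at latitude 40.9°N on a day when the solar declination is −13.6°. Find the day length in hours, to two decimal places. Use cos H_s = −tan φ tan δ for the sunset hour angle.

The sunset hour angle satisfies cos H_s = −tan φ tan δ = 0.2096, giving H_s = 77.90°.
Day length = 2 H_s / 15° h⁻¹ = 155.80° / 15 = 10.387 h.

10.39 hours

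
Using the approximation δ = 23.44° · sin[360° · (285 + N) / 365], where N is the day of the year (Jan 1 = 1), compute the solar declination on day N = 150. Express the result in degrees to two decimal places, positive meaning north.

360 × (285 + 150) / 365 = 429.041°; sin(429.041°) = 0.9338.
δ = 23.44 × 0.9338 = 21.888° ≈ +21.89°.

+21.89°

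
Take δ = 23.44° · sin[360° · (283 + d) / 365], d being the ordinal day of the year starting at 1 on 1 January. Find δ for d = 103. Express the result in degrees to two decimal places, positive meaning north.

+8.29°

360 × (283 + 103) / 365 = 380.712°; sin(380.712°) = 0.3537.
δ = 23.44 × 0.3537 = 8.291° ≈ +8.29°.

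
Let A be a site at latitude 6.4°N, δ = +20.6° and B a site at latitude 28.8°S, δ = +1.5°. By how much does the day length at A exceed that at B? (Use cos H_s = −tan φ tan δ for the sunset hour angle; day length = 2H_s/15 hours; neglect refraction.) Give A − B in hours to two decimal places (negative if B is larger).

+0.43 h

A: H_s = arccos(−tan 6.4° · tan 20.6°) = 92.42°, so 2H_s/15 = 12.3227 h.
B: H_s = arccos(−tan -28.8° · tan 1.5°) = 89.18°, so 2H_s/15 = 11.8907 h.
A − B = 12.3227 − 11.8907 = 0.4320 h.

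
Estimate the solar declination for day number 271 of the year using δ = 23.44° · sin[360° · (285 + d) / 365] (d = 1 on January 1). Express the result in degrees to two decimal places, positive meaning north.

-3.42°

360 × (285 + 271) / 365 = 548.384°; sin(548.384°) = -0.1458.
δ = 23.44 × -0.1458 = -3.418° ≈ -3.42°.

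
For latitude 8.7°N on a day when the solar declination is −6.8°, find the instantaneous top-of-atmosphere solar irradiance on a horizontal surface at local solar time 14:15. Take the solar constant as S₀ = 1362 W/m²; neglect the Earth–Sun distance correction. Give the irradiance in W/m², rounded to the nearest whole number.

Hour angle H = 15° × (14.25 − 12) = 33.75°.
cos θ_z = sin φ sin δ + cos φ cos δ cos H = (0.1513)(-0.1184) + (0.9885)(0.9930)(0.8315) = 0.7983.
Top-of-atmosphere irradiance = S₀ cos θ_z = 1362 × 0.7983 = 1087.28 W/m².

1087 W/m²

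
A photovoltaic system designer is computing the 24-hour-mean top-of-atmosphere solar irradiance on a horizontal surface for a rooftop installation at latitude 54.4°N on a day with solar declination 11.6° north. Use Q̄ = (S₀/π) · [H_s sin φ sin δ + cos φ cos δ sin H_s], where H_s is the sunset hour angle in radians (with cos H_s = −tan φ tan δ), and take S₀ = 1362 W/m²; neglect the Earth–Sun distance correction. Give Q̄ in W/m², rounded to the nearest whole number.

The sunset hour angle satisfies cos H_s = −tan φ tan δ = -0.2867, giving H_s = 106.66°. In radians, H_s = 1.8616.
H_s sin φ sin δ = 1.8616 × 0.8131 × 0.2011 = 0.3044.
cos φ cos δ sin H_s = 0.5821 × 0.9796 × 0.9580 = 0.5463.
Q̄ = (1362/π) × (0.3044 + 0.5463) = 433.54 × 0.8507 = 368.81 W/m².

369 W/m²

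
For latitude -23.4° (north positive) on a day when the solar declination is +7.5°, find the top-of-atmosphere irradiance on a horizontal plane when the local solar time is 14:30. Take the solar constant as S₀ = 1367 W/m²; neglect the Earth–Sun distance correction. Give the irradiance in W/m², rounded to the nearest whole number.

916 W/m²

Hour angle H = 15° × (14.5 − 12) = 37.50°.
With φ = -23.4°, δ = 7.5°, H = 37.50°: sin φ sin δ = -0.0518, cos φ cos δ cos H = 0.7219, so cos θ_z = 0.6701.
Top-of-atmosphere irradiance = S₀ cos θ_z = 1367 × 0.6701 = 916.03 W/m².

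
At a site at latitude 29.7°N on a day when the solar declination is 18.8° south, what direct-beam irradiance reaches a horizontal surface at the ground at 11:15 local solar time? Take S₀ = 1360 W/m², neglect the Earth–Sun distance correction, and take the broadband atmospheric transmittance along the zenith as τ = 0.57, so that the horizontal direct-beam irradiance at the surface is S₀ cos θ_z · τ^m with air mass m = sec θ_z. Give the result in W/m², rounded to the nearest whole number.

Hour angle H = 15° × (11.25 − 12) = -11.25°.
cos θ_z = sin(29.7°) sin(-18.8°) + cos(29.7°) cos(-18.8°) cos(-11.25°) = -0.1597 + 0.8065 = 0.6468.
Air mass m = 1/cos θ_z = 1/0.6468 = 1.546; τ^m = 0.57^1.546 = 0.4194.
Surface direct beam = 1360 × 0.6468 × 0.4194 = 368.92 W/m².

369 W/m²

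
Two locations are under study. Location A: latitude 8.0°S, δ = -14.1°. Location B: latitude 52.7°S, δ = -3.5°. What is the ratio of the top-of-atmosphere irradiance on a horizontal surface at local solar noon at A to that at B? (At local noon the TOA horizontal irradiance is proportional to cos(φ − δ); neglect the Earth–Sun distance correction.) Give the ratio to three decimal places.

1.522

A: cos θ_z = cos(-8.0° − (-14.1°)) = 0.9943.
B: cos θ_z = cos(-52.7° − (-3.5°)) = 0.6534.
Ratio A/B = 0.9943 / 0.6534 = 1.5217.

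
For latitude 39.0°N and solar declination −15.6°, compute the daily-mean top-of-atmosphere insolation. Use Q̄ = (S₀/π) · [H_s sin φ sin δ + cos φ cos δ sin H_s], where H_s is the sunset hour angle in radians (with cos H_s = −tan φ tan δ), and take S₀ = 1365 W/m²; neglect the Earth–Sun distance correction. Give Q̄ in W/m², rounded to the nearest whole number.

218 W/m²

The sunset hour angle satisfies cos H_s = −tan φ tan δ = 0.2261, giving H_s = 76.93°. In radians, H_s = 1.3427.
H_s sin φ sin δ = 1.3427 × 0.6293 × -0.2689 = -0.2272.
cos φ cos δ sin H_s = 0.7771 × 0.9632 × 0.9741 = 0.7291.
Q̄ = (1365/π) × (-0.2272 + 0.7291) = 434.49 × 0.5019 = 218.07 W/m².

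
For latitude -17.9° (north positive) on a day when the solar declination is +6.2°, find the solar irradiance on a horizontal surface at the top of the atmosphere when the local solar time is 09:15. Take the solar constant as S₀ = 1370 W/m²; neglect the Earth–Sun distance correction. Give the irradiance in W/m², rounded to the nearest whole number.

929 W/m²

Hour angle H = 15° × (9.25 − 12) = -41.25°.
With φ = -17.9°, δ = 6.2°, H = -41.25°: sin φ sin δ = -0.0332, cos φ cos δ cos H = 0.7113, so cos θ_z = 0.6781.
Top-of-atmosphere irradiance = S₀ cos θ_z = 1370 × 0.6781 = 929.00 W/m².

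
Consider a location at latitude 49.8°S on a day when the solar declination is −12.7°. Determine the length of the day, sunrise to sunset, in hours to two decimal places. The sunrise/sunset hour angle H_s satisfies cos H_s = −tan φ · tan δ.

14.06 hours

−tan φ tan δ = −(-1.1833)(-0.2254) = -0.2667; H_s = arccos(-0.2667) = 105.47°.
Day length = 2 H_s / 15° h⁻¹ = 210.94° / 15 = 14.063 h.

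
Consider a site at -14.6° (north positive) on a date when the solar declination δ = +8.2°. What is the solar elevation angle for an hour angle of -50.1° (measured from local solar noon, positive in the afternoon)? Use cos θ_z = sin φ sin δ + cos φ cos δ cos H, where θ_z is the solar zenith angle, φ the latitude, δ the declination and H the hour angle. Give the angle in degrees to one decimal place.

35.3°

With φ = -14.6°, δ = 8.2°, H = -50.10°: sin φ sin δ = -0.0360, cos φ cos δ cos H = 0.6144, so cos θ_z = 0.5784.
θ_z = arccos(0.5784) = 54.66°, so the elevation is 90° − 54.66° = 35.34°.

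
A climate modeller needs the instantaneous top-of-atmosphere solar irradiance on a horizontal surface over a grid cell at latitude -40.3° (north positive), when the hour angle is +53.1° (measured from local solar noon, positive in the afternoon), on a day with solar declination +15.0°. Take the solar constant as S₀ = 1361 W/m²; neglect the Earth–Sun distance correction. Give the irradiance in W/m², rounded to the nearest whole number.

374 W/m²

cos θ_z = sin(-40.3°) sin(15.0°) + cos(-40.3°) cos(15.0°) cos(53.10°) = -0.1674 + 0.4423 = 0.2749.
Top-of-atmosphere irradiance = S₀ cos θ_z = 1361 × 0.2749 = 374.14 W/m².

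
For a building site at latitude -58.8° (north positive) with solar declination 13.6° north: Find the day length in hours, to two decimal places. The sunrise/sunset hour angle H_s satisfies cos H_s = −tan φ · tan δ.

8.86 hours

cos H_s = −tan(-58.8°) · tan(13.6°) = 0.3995, so H_s = arccos(0.3995) = 66.45°.
Day length = 2 H_s / 15° h⁻¹ = 132.90° / 15 = 8.860 h.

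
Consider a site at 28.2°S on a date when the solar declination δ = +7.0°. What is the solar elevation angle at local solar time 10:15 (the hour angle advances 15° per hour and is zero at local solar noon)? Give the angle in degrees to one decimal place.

46.6°

Hour angle H = 15° × (10.25 − 12) = -26.25°.
cos θ_z = sin(-28.2°) sin(7.0°) + cos(-28.2°) cos(7.0°) cos(-26.25°) = -0.0576 + 0.7845 = 0.7269.
θ_z = arccos(0.7269) = 43.37°, so the elevation is 90° − 43.37° = 46.63°.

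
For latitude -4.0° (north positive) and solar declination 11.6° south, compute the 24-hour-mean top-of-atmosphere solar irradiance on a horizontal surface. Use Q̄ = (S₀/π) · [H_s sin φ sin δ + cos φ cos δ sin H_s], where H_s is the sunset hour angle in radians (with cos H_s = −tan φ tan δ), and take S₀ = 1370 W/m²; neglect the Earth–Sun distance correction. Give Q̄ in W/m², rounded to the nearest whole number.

The sunset hour angle satisfies cos H_s = −tan φ tan δ = -0.0144, giving H_s = 90.83°. In radians, H_s = 1.5853.
H_s sin φ sin δ = 1.5853 × -0.0698 × -0.2011 = 0.0223.
cos φ cos δ sin H_s = 0.9976 × 0.9796 × 0.9999 = 0.9772.
Q̄ = (1370/π) × (0.0223 + 0.9772) = 436.08 × 0.9995 = 435.86 W/m².

436 W/m²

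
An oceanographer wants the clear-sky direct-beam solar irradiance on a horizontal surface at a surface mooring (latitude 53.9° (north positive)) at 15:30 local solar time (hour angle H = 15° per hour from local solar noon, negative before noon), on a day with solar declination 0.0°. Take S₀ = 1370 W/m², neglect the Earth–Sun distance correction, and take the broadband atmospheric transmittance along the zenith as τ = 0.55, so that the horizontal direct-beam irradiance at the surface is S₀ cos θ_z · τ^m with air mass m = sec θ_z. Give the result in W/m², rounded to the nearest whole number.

93 W/m²

Hour angle H = 15° × (15.5 − 12) = 52.50°.
cos θ_z = sin φ sin δ + cos φ cos δ cos H = (0.8080)(0.0000) + (0.5892)(1.0000)(0.6088) = 0.3587.
Air mass m = 1/cos θ_z = 1/0.3587 = 2.788; τ^m = 0.55^2.788 = 0.1889.
Surface direct beam = 1370 × 0.3587 × 0.1889 = 92.83 W/m².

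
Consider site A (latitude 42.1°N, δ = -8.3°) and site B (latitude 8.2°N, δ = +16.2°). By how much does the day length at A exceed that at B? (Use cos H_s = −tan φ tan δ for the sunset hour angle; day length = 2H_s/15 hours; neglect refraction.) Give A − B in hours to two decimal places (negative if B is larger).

A: H_s = arccos(−tan 42.1° · tan -8.3°) = 82.43°, so 2H_s/15 = 10.9907 h.
B: H_s = arccos(−tan 8.2° · tan 16.2°) = 92.40°, so 2H_s/15 = 12.3200 h.
A − B = 10.9907 − 12.3200 = -1.3293 h.

-1.33 h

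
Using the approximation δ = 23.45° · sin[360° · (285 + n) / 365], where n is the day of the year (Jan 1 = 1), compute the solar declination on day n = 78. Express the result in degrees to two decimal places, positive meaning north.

-0.81°

360 × (285 + 78) / 365 = 358.027°; sin(358.027°) = -0.0344.
δ = 23.45 × -0.0344 = -0.807° ≈ -0.81°.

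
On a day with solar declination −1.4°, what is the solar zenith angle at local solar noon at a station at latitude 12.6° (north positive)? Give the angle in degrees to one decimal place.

14.0°

At local solar noon the hour angle is zero, so the zenith angle is |φ − δ| = |12.6° − (-1.4°)| = 14.0°.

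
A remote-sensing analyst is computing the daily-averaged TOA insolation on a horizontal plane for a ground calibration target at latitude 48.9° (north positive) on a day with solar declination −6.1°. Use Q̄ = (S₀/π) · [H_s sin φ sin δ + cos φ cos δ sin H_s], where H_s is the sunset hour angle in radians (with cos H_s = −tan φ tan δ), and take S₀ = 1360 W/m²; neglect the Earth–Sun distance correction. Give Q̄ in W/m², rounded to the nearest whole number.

231 W/m²

The sunset hour angle satisfies cos H_s = −tan φ tan δ = 0.1225, giving H_s = 82.96°. In radians, H_s = 1.4479.
H_s sin φ sin δ = 1.4479 × 0.7536 × -0.1063 = -0.1160.
cos φ cos δ sin H_s = 0.6574 × 0.9943 × 0.9925 = 0.6488.
Q̄ = (1360/π) × (-0.1160 + 0.6488) = 432.90 × 0.5328 = 230.65 W/m².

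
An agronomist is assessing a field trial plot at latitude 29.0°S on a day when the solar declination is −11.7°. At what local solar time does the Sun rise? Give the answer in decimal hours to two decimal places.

The sunset hour angle satisfies cos H_s = −tan φ tan δ = -0.1148, giving H_s = 96.59°.
Sunrise is at 12 − H_s/15 = 12 − 6.439 = 5.561 h local solar time.

5.56 h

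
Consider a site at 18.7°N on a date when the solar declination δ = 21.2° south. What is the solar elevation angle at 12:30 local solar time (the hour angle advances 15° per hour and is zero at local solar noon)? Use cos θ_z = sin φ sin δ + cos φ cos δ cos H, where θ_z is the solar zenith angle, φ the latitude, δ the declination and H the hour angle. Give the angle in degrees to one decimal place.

49.4°

Hour angle H = 15° × (12.5 − 12) = 7.50°.
cos θ_z = sin φ sin δ + cos φ cos δ cos H = (0.3206)(-0.3616) + (0.9472)(0.9323)(0.9914) = 0.7596.
θ_z = arccos(0.7596) = 40.57°, so the elevation is 90° − 40.57° = 49.43°.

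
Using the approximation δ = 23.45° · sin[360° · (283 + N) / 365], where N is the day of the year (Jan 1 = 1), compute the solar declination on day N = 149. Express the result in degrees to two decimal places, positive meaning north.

+21.44°

360 × (283 + 149) / 365 = 426.082°; sin(426.082°) = 0.9141.
δ = 23.45 × 0.9141 = 21.436° ≈ +21.44°.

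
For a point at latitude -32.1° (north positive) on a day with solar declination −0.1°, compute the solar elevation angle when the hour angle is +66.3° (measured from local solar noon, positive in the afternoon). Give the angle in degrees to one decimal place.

20.0°

With φ = -32.1°, δ = -0.1°, H = 66.30°: sin φ sin δ = 0.0009, cos φ cos δ cos H = 0.3405, so cos θ_z = 0.3414.
θ_z = arccos(0.3414) = 70.04°, so the elevation is 90° − 70.04° = 19.96°.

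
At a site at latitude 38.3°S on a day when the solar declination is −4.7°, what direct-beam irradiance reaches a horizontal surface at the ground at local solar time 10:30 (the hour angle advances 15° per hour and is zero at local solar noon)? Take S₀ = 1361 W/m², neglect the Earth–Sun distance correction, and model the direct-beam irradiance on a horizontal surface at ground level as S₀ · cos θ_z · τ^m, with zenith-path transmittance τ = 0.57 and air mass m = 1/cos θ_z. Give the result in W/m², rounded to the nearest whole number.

Hour angle H = 15° × (10.5 − 12) = -22.50°.
With φ = -38.3°, δ = -4.7°, H = -22.50°: sin φ sin δ = 0.0508, cos φ cos δ cos H = 0.7226, so cos θ_z = 0.7734.
Air mass m = 1/cos θ_z = 1/0.7734 = 1.293; τ^m = 0.57^1.293 = 0.4834.
Surface direct beam = 1361 × 0.7734 × 0.4834 = 508.83 W/m².

509 W/m²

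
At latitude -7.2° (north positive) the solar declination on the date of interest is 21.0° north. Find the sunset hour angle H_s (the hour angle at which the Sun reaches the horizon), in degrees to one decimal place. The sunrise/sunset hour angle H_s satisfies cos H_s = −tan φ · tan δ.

The sunset hour angle satisfies cos H_s = −tan φ tan δ = 0.0485, giving H_s = 87.22°.

87.2°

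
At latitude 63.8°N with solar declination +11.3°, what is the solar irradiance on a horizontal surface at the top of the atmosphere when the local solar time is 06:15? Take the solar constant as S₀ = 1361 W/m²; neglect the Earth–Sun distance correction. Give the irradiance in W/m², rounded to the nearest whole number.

Hour angle H = 15° × (6.25 − 12) = -86.25°.
cos θ_z = sin φ sin δ + cos φ cos δ cos H = (0.8973)(0.1959) + (0.4415)(0.9806)(0.0654) = 0.2041.
Top-of-atmosphere irradiance = S₀ cos θ_z = 1361 × 0.2041 = 277.78 W/m².

278 W/m²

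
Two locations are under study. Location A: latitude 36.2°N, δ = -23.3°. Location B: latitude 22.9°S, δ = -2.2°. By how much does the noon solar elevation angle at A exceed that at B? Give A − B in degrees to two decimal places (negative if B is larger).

-38.80°

A: 90° − |36.2 − (-23.3)| = 30.50°.
B: 90° − |-22.9 − (-2.2)| = 69.30°.
A − B = 30.50 − 69.30 = -38.80°.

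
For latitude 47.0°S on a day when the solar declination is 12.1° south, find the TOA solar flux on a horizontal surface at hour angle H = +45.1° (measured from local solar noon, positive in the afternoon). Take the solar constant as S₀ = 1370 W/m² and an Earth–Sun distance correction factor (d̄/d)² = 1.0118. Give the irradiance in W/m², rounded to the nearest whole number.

cos θ_z = sin φ sin δ + cos φ cos δ cos H = (-0.7314)(-0.2096) + (0.6820)(0.9778)(0.7059) = 0.6240.
Top-of-atmosphere irradiance = S₀ (d̄/d)² cos θ_z = 1370 × 1.0118 × 0.6240 = 864.97 W/m².

865 W/m²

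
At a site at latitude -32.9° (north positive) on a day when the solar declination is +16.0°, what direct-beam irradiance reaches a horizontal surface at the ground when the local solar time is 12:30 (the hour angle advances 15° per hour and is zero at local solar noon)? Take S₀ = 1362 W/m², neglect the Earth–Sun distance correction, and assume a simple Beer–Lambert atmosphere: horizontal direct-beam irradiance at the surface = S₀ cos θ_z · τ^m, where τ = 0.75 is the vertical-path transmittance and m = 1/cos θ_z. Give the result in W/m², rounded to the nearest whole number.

Hour angle H = 15° × (12.5 − 12) = 7.50°.
cos θ_z = sin φ sin δ + cos φ cos δ cos H = (-0.5432)(0.2756) + (0.8396)(0.9613)(0.9914) = 0.6505.
Air mass m = 1/cos θ_z = 1/0.6505 = 1.537; τ^m = 0.75^1.537 = 0.6426.
Surface direct beam = 1362 × 0.6505 × 0.6426 = 569.33 W/m².

569 W/m²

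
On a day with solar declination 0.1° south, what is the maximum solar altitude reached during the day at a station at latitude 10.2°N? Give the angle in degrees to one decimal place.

At local solar noon the hour angle is zero, so the elevation is 90° − |φ − δ| = 90° − |10.2° − (-0.1°)| = 90° − 10.3° = 79.7°.

79.7°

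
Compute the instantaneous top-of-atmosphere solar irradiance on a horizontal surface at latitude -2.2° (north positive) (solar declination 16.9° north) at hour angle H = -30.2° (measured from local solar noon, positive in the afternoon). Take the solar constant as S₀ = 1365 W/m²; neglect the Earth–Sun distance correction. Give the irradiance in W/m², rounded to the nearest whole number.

1113 W/m²

With φ = -2.2°, δ = 16.9°, H = -30.20°: sin φ sin δ = -0.0112, cos φ cos δ cos H = 0.8263, so cos θ_z = 0.8151.
Top-of-atmosphere irradiance = S₀ cos θ_z = 1365 × 0.8151 = 1112.61 W/m².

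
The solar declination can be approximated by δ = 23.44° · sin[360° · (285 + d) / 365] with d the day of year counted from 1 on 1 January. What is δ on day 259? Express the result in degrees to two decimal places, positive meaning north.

+1.41°

360 × (285 + 259) / 365 = 536.548°; sin(536.548°) = 0.0602.
δ = 23.44 × 0.0602 = 1.411° ≈ +1.41°.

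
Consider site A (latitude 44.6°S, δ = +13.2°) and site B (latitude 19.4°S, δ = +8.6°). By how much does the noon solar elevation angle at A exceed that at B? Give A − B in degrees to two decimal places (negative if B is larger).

A: 90° − |-44.6 − (13.2)| = 32.20°.
B: 90° − |-19.4 − (8.6)| = 62.00°.
A − B = 32.20 − 62.00 = -29.80°.

-29.80°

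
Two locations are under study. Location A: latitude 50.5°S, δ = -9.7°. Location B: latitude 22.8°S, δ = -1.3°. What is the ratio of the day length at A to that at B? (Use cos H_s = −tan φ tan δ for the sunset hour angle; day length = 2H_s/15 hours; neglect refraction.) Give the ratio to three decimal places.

A: H_s = arccos(−tan -50.5° · tan -9.7°) = 101.97°, so 2H_s/15 = 13.5960 h.
B: H_s = arccos(−tan -22.8° · tan -1.3°) = 90.55°, so 2H_s/15 = 12.0733 h.
Ratio A/B = 13.5960 / 12.0733 = 1.1261.

1.126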